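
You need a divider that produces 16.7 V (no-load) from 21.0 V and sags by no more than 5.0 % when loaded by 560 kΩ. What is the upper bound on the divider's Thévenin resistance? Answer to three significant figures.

R_th ≤ 29.5 kΩ

Loading drop = R_th/(R_th + R_L) ≤ 0.0500, so R_th ≤ R_L · ε/(1−ε) = 560 kΩ × 0.0500/0.9500 = 29.5 kΩ.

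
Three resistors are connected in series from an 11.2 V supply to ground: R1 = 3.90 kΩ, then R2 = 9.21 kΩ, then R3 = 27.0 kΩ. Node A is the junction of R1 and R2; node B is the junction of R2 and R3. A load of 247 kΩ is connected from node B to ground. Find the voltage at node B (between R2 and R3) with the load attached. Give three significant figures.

V ≈ 7.28 V

At node B, R3 is in parallel with the load: R3‖R_L = 24.34 kΩ.
Below node A the resistance is R2 + (R3‖R_L) = 33.55 kΩ, so V_A = 11.2 × 33.55/37.45 = 10.03 V.
Then V_B = V_A × (R3‖R_L)/(R2 + R3‖R_L) = 10.03 × 24.34/33.55 = 7.28 V.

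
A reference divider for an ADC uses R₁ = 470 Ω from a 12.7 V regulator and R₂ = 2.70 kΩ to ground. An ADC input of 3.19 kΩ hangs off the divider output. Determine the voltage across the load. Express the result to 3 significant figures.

V_out ≈ 9.61 V

The load sits in parallel with R₂: R₂‖R_L = (2700 × 3190) / (2700 + 3190) = 1462 Ω.
V_out = 12.7 × 1462 / (470 + 1462) = 12.7 × 1462/1932 = 9.61 V.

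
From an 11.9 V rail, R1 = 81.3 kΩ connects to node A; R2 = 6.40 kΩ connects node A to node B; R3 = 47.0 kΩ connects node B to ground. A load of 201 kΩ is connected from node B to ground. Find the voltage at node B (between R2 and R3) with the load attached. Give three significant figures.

V ≈ 3.60 V

At node B, R3 is in parallel with the load: R3‖R_L = 38.09 kΩ.
Below node A the resistance is R2 + (R3‖R_L) = 44.49 kΩ, so V_A = 11.9 × 44.49/125.8 = 4.209 V.
Then V_B = V_A × (R3‖R_L)/(R2 + R3‖R_L) = 4.209 × 38.09/44.49 = 3.60 V.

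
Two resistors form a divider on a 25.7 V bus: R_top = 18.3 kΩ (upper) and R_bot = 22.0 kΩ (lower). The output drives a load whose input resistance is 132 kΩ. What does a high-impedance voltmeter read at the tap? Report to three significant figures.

V_out ≈ 13.0 V

The load sits in parallel with R_bot: R_bot‖R_L = (22.0 × 132) / (22.0 + 132) = 18.86 kΩ.
V_out = 25.7 × 18.86 / (18.3 + 18.86) = 25.7 × 18.86/37.16 = 13.0 V.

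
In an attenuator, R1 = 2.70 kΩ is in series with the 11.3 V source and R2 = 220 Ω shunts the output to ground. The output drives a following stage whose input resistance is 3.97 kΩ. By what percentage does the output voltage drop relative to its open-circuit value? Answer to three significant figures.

4.87 %

The divider's output (Thévenin) resistance is R1‖R2 = 203.4 Ω.
Fractional drop under load = R_th/(R_th + R_L) = 203.4 / (203.4 + 3970) = 0.04874.
So the output falls by 4.87 %.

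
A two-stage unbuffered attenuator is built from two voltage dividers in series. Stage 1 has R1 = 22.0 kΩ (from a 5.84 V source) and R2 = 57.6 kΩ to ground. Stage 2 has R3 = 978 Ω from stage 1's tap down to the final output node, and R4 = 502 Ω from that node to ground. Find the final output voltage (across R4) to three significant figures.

V_out ≈ 0.122 V

Stage 2 presents R3+R4 = 1480 Ω as a load on stage 1's tap.
Stage 1's lower leg becomes R2‖(R3+R4) = 1443 Ω, so V_mid = 5.84 × 1443/23440 = 0.3595 V.
Stage 2 is itself unloaded: V_out = V_mid × R4/(R3+R4) = 0.3595 × 502/1480 = 0.122 V.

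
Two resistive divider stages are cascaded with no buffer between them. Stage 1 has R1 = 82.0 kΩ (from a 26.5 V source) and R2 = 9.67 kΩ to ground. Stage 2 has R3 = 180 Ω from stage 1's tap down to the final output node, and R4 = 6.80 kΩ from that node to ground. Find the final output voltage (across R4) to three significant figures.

V_out ≈ 1.22 V

Stage 2 presents R3+R4 = 6980 Ω as a load on stage 1's tap.
Stage 1's lower leg becomes R2‖(R3+R4) = 4054 Ω, so V_mid = 26.5 × 4054/86050 = 1.248 V.
Stage 2 is itself unloaded: V_out = V_mid × R4/(R3+R4) = 1.248 × 6800/6980 = 1.22 V.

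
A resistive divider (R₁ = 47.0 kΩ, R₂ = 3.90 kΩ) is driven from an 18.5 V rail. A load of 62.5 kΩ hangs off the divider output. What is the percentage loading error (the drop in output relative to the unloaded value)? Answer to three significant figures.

The divider's output (Thévenin) resistance is R₁‖R₂ = 3.601 kΩ.
Fractional drop under load = R_th/(R_th + R_L) = 3.601 / (3.601 + 62.5) = 0.05448.
So the output falls by 5.45 %.

5.45 %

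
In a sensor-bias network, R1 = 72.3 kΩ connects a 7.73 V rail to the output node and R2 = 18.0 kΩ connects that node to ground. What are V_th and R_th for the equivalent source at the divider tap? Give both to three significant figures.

V_th = 1.54 V, R_th = 14.4 kΩ

V_th is the open-circuit tap voltage: 7.73 × 18.0/(72.3 + 18.0) = 1.54 V.
With the supply zeroed, R1 and R2 appear in parallel from the tap: R_th = R1‖R2 = (72.3 × 18.0)/90.30 = 14.4 kΩ.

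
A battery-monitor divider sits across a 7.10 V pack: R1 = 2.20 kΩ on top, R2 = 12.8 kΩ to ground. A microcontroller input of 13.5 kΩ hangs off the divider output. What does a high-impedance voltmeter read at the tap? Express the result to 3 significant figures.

V_out ≈ 5.32 V

The load sits in parallel with R2: R2‖R_L = (12.8 × 13.5) / (12.8 + 13.5) = 6.570 kΩ.
V_out = 7.10 × 6.570 / (2.20 + 6.570) = 7.10 × 6.570/8.770 = 5.32 V.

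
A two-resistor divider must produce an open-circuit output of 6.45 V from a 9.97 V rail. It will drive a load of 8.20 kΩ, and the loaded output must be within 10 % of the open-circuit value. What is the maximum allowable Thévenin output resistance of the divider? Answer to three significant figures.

R_th ≤ 911 Ω

Loading drop = R_th/(R_th + R_L) ≤ 0.100, so R_th ≤ R_L · ε/(1−ε) = 8.20 kΩ × 0.100/0.9000 = 911 Ω.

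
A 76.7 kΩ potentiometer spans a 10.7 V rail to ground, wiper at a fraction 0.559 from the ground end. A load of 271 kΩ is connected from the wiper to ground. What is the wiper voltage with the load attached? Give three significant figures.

The wiper splits the pot into (1−α)R = 33.82 kΩ above and αR = 42.88 kΩ below.
Lower section ‖ load = 37.02 kΩ.
V_wiper = 10.7 × 37.02/(33.82 + 37.02) = 5.59 V.

V ≈ 5.59 V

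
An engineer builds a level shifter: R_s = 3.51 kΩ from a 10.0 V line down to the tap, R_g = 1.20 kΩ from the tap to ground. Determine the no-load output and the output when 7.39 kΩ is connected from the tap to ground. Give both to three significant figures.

Unloaded: 2.55 V; loaded: 2.27 V

Open-circuit: V = 10.0 × 1.20/(3.51 + 1.20) = 2.55 V.
With the load, R_g becomes R_g‖R_L = 1.032 kΩ, so V = 10.0 × 1.032/4.542 = 2.27 V.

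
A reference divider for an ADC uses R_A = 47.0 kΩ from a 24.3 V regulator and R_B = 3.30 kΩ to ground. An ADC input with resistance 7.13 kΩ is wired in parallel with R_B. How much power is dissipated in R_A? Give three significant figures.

P ≈ 11.4 mW

Total resistance from the source is R_A + (R_B‖R_L) = 49.26 kΩ, so I = 24.3/49.26 kΩ = 0.4933 mA.
P = I²·R_A = (0.4933 mA)² × 47.0 kΩ = 11.4 mW.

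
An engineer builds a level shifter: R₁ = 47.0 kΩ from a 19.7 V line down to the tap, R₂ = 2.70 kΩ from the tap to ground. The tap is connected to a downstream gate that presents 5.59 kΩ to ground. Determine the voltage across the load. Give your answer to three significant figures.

V_out ≈ 0.735 V

The load sits in parallel with R₂: R₂‖R_L = (2.70 × 5.59) / (2.70 + 5.59) = 1.821 kΩ.
V_out = 19.7 × 1.821 / (47.0 + 1.821) = 19.7 × 1.821/48.82 = 0.735 V.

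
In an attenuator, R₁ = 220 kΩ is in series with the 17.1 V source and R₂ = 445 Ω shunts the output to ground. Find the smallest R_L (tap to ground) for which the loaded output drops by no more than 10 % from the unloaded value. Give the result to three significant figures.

R_L(min) ≈ 4.00 kΩ

Output resistance R_th = R₁‖R₂ = (220000 × 445)/220400 = 444.1 Ω.
The fractional drop is R_th/(R_th + R_L); requiring this ≤ 0.100 gives R_L ≥ R_th(1/0.100 − 1) = 444.1 × 9.000 = 4.00 kΩ.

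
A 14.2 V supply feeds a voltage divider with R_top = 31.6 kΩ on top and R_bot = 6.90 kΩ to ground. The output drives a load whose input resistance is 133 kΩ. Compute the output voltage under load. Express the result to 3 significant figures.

V_out ≈ 2.44 V

The load sits in parallel with R_bot: R_bot‖R_L = (6.90 × 133) / (6.90 + 133) = 6.560 kΩ.
V_out = 14.2 × 6.560 / (31.6 + 6.560) = 14.2 × 6.560/38.16 = 2.44 V.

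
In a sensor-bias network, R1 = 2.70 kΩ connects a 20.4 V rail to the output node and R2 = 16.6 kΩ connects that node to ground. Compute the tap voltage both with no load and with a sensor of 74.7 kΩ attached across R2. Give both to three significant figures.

Open-circuit: V = 20.4 × 16.6/(2.70 + 16.6) = 17.5 V.
With the load, R2 becomes R2‖R_L = 13.58 kΩ, so V = 20.4 × 13.58/16.28 = 17.0 V.

Unloaded: 17.5 V; loaded: 17.0 V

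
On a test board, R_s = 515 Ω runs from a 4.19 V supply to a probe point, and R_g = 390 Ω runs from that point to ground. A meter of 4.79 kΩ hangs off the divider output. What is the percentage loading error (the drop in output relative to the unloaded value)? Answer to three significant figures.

4.43 %

The divider's output (Thévenin) resistance is R_s‖R_g = 221.9 Ω.
Fractional drop under load = R_th/(R_th + R_L) = 221.9 / (221.9 + 4790) = 0.04428.
So the output falls by 4.43 %.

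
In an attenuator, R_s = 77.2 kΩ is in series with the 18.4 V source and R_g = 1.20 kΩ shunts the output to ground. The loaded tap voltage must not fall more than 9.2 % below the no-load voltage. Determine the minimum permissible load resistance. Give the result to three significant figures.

R_L(min) ≈ 11.7 kΩ

Output resistance R_th = R_s‖R_g = (77.2 × 1.20)/78.40 = 1.182 kΩ.
The fractional drop is R_th/(R_th + R_L); requiring this ≤ 0.0920 gives R_L ≥ R_th(1/0.0920 − 1) = 1.182 × 9.870 = 11.7 kΩ.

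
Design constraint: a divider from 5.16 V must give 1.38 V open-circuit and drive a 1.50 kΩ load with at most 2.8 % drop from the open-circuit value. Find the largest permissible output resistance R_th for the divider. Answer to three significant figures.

R_th ≤ 43.2 Ω

Loading drop = R_th/(R_th + R_L) ≤ 0.0280, so R_th ≤ R_L · ε/(1−ε) = 1.50 kΩ × 0.0280/0.9720 = 43.2 Ω.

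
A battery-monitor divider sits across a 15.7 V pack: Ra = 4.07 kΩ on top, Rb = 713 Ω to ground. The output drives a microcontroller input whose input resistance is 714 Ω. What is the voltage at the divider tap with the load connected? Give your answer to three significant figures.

V_out ≈ 1.27 V

The load sits in parallel with Rb: Rb‖R_L = (713 × 714) / (713 + 714) = 356.7 Ω.
V_out = 15.7 × 356.7 / (4070 + 356.7) = 15.7 × 356.7/4427 = 1.27 V.
(Unloaded it would have been 2.34 V.)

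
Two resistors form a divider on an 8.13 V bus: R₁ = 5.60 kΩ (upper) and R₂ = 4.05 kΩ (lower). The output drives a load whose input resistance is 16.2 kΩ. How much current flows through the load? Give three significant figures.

I_L ≈ 0.184 mA

R₂‖R_L = 3.240 kΩ; V_out = 8.13 × 3.240/8.840 = 2.980 V.
I_L = V_out / R_L = 2.980 / 16.2 kΩ = 0.184 mA.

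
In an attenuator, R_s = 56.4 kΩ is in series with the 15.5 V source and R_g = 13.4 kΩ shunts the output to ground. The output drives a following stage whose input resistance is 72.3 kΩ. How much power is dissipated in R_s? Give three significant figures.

P ≈ 2.96 mW

Total resistance from the source is R_s + (R_g‖R_L) = 67.70 kΩ, so I = 15.5/67.70 kΩ = 0.2289 mA.
P = I²·R_s = (0.2289 mA)² × 56.4 kΩ = 2.96 mW.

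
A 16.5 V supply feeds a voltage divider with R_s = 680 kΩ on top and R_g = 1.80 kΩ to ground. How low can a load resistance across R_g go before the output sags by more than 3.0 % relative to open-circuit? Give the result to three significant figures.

R_L(min) ≈ 58.0 kΩ

Output resistance R_th = R_s‖R_g = (680 × 1.80)/681.8 = 1.795 kΩ.
The fractional drop is R_th/(R_th + R_L); requiring this ≤ 0.0300 gives R_L ≥ R_th(1/0.0300 − 1) = 1.795 × 32.33 = 58.0 kΩ.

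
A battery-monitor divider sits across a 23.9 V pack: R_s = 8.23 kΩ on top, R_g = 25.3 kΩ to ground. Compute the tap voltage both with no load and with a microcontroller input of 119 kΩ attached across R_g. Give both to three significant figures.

Open-circuit: V = 23.9 × 25.3/(8.23 + 25.3) = 18.0 V.
With the load, R_g becomes R_g‖R_L = 20.86 kΩ, so V = 23.9 × 20.86/29.09 = 17.1 V.

Unloaded: 18.0 V; loaded: 17.1 V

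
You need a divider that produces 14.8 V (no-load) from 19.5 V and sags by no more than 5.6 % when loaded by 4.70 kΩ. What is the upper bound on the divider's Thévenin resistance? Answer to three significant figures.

R_th ≤ 279 Ω

Loading drop = R_th/(R_th + R_L) ≤ 0.0560, so R_th ≤ R_L · ε/(1−ε) = 4.70 kΩ × 0.0560/0.9440 = 279 Ω.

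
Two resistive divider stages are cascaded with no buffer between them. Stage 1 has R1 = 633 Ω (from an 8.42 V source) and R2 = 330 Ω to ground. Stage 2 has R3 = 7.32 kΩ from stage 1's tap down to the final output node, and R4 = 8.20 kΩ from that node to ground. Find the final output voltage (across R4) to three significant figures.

Stage 2 presents R3+R4 = 15520 Ω as a load on stage 1's tap.
Stage 1's lower leg becomes R2‖(R3+R4) = 323.1 Ω, so V_mid = 8.42 × 323.1/956.1 = 2.846 V.
Stage 2 is itself unloaded: V_out = V_mid × R4/(R3+R4) = 2.846 × 8200/15520 = 1.50 V.

V_out ≈ 1.50 V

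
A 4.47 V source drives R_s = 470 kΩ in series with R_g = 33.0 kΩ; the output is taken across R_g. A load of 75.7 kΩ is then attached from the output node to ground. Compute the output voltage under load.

The load sits in parallel with R_g: R_g‖R_L = (33.0 × 75.7) / (33.0 + 75.7) = 22.98 kΩ.
V_out = 4.47 × 22.98 / (470 + 22.98) = 4.47 × 22.98/493.0 = 0.208 V.
(Unloaded it would have been 0.293 V.)

V_out ≈ 0.208 V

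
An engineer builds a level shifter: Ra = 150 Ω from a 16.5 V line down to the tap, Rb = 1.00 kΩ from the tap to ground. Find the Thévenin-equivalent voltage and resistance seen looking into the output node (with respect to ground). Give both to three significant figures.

V_th = 14.3 V, R_th = 130 Ω

V_th is the open-circuit tap voltage: 16.5 × 1000/(150 + 1000) = 14.3 V.
With the supply zeroed, Ra and Rb appear in parallel from the tap: R_th = Ra‖Rb = (150 × 1000)/1150 = 130 Ω.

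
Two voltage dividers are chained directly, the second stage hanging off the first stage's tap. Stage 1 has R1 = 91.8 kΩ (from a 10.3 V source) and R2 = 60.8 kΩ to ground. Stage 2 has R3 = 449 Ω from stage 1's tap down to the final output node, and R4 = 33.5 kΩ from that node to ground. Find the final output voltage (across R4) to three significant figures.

V_out ≈ 1.95 V

Stage 2 presents R3+R4 = 33950 Ω as a load on stage 1's tap.
Stage 1's lower leg becomes R2‖(R3+R4) = 21780 Ω, so V_mid = 10.3 × 21780/113600 = 1.975 V.
Stage 2 is itself unloaded: V_out = V_mid × R4/(R3+R4) = 1.975 × 33500/33950 = 1.95 V.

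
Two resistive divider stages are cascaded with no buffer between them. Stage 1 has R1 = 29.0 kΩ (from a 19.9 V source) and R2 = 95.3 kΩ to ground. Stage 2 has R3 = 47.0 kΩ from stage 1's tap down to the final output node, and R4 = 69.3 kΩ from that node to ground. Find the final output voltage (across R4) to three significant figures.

Stage 2 presents R3+R4 = 116.3 kΩ as a load on stage 1's tap.
Stage 1's lower leg becomes R2‖(R3+R4) = 52.38 kΩ, so V_mid = 19.9 × 52.38/81.38 = 12.81 V.
Stage 2 is itself unloaded: V_out = V_mid × R4/(R3+R4) = 12.81 × 69.3/116.3 = 7.63 V.

V_out ≈ 7.63 V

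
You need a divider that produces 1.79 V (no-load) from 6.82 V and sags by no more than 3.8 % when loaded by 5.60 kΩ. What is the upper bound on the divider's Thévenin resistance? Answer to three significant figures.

R_th ≤ 221 Ω

Loading drop = R_th/(R_th + R_L) ≤ 0.0380, so R_th ≤ R_L · ε/(1−ε) = 5.60 kΩ × 0.0380/0.9620 = 221 Ω.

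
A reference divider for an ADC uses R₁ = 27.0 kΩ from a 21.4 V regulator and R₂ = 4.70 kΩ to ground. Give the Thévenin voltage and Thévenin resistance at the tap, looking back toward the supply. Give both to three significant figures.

V_th = 3.17 V, R_th = 4.00 kΩ

V_th is the open-circuit tap voltage: 21.4 × 4.70/(27.0 + 4.70) = 3.17 V.
With the supply zeroed, R₁ and R₂ appear in parallel from the tap: R_th = R₁‖R₂ = (27.0 × 4.70)/31.70 = 4.00 kΩ.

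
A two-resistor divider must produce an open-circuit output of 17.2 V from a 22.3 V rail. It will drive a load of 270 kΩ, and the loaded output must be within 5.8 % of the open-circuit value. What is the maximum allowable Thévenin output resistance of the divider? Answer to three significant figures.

Loading drop = R_th/(R_th + R_L) ≤ 0.0580, so R_th ≤ R_L · ε/(1−ε) = 270 kΩ × 0.0580/0.9420 = 16.6 kΩ.
(Any R1, R2 with R2/(R1+R2) = 0.771 and R1‖R2 ≤ 16.6 kΩ will meet the spec.)

R_th ≤ 16.6 kΩ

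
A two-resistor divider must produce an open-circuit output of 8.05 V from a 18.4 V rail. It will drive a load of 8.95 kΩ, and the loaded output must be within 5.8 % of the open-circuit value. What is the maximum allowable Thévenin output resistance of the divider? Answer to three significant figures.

R_th ≤ 551 Ω

Loading drop = R_th/(R_th + R_L) ≤ 0.0580, so R_th ≤ R_L · ε/(1−ε) = 8.95 kΩ × 0.0580/0.9420 = 551 Ω.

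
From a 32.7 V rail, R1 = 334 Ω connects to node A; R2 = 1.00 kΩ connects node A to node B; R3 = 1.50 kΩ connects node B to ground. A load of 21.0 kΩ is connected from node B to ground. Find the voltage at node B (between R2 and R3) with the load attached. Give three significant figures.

At node B, R3 is in parallel with the load: R3‖R_L = 1400 Ω.
Below node A the resistance is R2 + (R3‖R_L) = 2400 Ω, so V_A = 32.7 × 2400/2734 = 28.71 V.
Then V_B = V_A × (R3‖R_L)/(R2 + R3‖R_L) = 28.71 × 1400/2400 = 16.7 V.

V ≈ 16.7 V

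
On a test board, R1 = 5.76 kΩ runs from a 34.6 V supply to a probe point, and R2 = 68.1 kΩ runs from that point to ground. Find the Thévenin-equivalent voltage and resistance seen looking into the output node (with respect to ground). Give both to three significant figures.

V_th = 31.9 V, R_th = 5.31 kΩ

V_th is the open-circuit tap voltage: 34.6 × 68.1/(5.76 + 68.1) = 31.9 V.
With the supply zeroed, R1 and R2 appear in parallel from the tap: R_th = R1‖R2 = (5.76 × 68.1)/73.86 = 5.31 kΩ.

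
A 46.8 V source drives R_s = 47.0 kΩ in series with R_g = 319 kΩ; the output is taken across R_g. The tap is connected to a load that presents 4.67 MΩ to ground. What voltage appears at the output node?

V_out ≈ 40.4 V

The load sits in parallel with R_g: R_g‖R_L = (319 × 4670) / (319 + 4670) = 298.6 kΩ.
V_out = 46.8 × 298.6 / (47.0 + 298.6) = 46.8 × 298.6/345.6 = 40.4 V.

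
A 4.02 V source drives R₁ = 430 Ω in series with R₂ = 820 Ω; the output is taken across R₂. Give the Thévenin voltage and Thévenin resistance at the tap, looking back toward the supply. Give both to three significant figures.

V_th is the open-circuit tap voltage: 4.02 × 820/(430 + 820) = 2.64 V.
With the supply zeroed, R₁ and R₂ appear in parallel from the tap: R_th = R₁‖R₂ = (430 × 820)/1250 = 282 Ω.

V_th = 2.64 V, R_th = 282 Ω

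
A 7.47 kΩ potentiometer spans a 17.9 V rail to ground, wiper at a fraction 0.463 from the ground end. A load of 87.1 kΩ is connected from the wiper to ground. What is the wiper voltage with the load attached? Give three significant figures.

The wiper splits the pot into (1−α)R = 4.011 kΩ above and αR = 3.459 kΩ below.
Lower section ‖ load = 3.327 kΩ.
V_wiper = 17.9 × 3.327/(4.011 + 3.327) = 8.11 V.

V ≈ 8.11 V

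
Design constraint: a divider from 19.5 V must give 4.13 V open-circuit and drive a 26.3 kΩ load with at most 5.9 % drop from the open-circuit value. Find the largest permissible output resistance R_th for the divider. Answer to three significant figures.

Loading drop = R_th/(R_th + R_L) ≤ 0.0590, so R_th ≤ R_L · ε/(1−ε) = 26.3 kΩ × 0.0590/0.9410 = 1.65 kΩ.
(Any R1, R2 with R2/(R1+R2) = 0.212 and R1‖R2 ≤ 1.65 kΩ will meet the spec.)

R_th ≤ 1.65 kΩ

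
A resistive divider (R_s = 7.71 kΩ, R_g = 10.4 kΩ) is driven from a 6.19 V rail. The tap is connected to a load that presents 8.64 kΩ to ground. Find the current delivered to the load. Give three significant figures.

I_L ≈ 0.272 mA

R_g‖R_L = 4.719 kΩ; V_out = 6.19 × 4.719/12.43 = 2.350 V.
I_L = V_out / R_L = 2.350 / 8.64 kΩ = 0.272 mA.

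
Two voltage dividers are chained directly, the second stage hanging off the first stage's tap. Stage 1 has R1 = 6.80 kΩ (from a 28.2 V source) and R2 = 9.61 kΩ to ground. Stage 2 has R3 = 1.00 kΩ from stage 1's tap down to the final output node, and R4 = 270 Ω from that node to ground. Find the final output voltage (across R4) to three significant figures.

V_out ≈ 0.849 V

Stage 2 presents R3+R4 = 1270 Ω as a load on stage 1's tap.
Stage 1's lower leg becomes R2‖(R3+R4) = 1122 Ω, so V_mid = 28.2 × 1122/7922 = 3.993 V.
Stage 2 is itself unloaded: V_out = V_mid × R4/(R3+R4) = 3.993 × 270/1270 = 0.849 V.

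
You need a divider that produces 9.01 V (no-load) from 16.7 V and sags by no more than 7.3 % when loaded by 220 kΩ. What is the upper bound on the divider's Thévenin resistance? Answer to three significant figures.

Loading drop = R_th/(R_th + R_L) ≤ 0.0730, so R_th ≤ R_L · ε/(1−ε) = 220 kΩ × 0.0730/0.9270 = 17.3 kΩ.
(Any R1, R2 with R2/(R1+R2) = 0.540 and R1‖R2 ≤ 17.3 kΩ will meet the spec.)

R_th ≤ 17.3 kΩ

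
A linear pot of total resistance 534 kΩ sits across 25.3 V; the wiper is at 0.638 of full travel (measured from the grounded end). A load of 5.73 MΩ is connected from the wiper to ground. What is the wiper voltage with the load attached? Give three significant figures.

The wiper splits the pot into (1−α)R = 193.3 kΩ above and αR = 340.7 kΩ below.
Lower section ‖ load = 321.6 kΩ.
V_wiper = 25.3 × 321.6/(193.3 + 321.6) = 15.8 V.

V ≈ 15.8 V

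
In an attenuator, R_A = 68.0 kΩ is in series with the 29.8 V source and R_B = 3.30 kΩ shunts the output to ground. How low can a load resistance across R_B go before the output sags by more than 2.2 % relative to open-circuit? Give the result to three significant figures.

Output resistance R_th = R_A‖R_B = (68.0 × 3.30)/71.30 = 3.147 kΩ.
The fractional drop is R_th/(R_th + R_L); requiring this ≤ 0.0220 gives R_L ≥ R_th(1/0.0220 − 1) = 3.147 × 44.45 = 140 kΩ.

R_L(min) ≈ 140 kΩ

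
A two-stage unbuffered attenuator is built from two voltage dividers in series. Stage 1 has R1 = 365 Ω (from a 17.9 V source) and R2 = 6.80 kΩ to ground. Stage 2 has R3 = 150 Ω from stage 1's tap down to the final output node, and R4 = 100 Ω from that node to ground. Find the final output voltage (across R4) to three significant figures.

Stage 2 presents R3+R4 = 250.0 Ω as a load on stage 1's tap.
Stage 1's lower leg becomes R2‖(R3+R4) = 241.1 Ω, so V_mid = 17.9 × 241.1/606.1 = 7.121 V.
Stage 2 is itself unloaded: V_out = V_mid × R4/(R3+R4) = 7.121 × 100/250.0 = 2.85 V.

V_out ≈ 2.85 V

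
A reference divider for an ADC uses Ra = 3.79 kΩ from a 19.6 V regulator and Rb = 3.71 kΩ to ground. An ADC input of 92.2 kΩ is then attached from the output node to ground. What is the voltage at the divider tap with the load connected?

The load sits in parallel with Rb: Rb‖R_L = (3.71 × 92.2) / (3.71 + 92.2) = 3.566 kΩ.
V_out = 19.6 × 3.566 / (3.79 + 3.566) = 19.6 × 3.566/7.356 = 9.50 V.
(Unloaded it would have been 9.70 V.)

V_out ≈ 9.50 V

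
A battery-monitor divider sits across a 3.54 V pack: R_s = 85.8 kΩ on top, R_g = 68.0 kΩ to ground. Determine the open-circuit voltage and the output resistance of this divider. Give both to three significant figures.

V_th is the open-circuit tap voltage: 3.54 × 68.0/(85.8 + 68.0) = 1.57 V.
With the supply zeroed, R_s and R_g appear in parallel from the tap: R_th = R_s‖R_g = (85.8 × 68.0)/153.8 = 37.9 kΩ.

V_th = 1.57 V, R_th = 37.9 kΩ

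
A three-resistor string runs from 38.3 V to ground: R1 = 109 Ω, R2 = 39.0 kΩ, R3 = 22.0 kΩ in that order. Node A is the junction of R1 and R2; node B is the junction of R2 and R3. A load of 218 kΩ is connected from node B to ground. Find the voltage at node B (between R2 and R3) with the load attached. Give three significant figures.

At node B, R3 is in parallel with the load: R3‖R_L = 19980 Ω.
Below node A the resistance is R2 + (R3‖R_L) = 58980 Ω, so V_A = 38.3 × 58980/59090 = 38.23 V.
Then V_B = V_A × (R3‖R_L)/(R2 + R3‖R_L) = 38.23 × 19980/58980 = 13.0 V.

V ≈ 13.0 V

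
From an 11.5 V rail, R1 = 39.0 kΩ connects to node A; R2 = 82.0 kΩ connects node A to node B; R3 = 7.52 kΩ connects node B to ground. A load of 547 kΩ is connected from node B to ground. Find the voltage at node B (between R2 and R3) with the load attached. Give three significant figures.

At node B, R3 is in parallel with the load: R3‖R_L = 7.418 kΩ.
Below node A the resistance is R2 + (R3‖R_L) = 89.42 kΩ, so V_A = 11.5 × 89.42/128.4 = 8.007 V.
Then V_B = V_A × (R3‖R_L)/(R2 + R3‖R_L) = 8.007 × 7.418/89.42 = 0.664 V.

V ≈ 0.664 V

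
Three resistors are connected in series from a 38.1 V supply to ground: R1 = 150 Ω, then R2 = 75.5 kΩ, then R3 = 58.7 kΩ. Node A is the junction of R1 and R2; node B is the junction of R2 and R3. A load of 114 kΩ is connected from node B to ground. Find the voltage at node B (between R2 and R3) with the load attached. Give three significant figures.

V ≈ 12.9 V

At node B, R3 is in parallel with the load: R3‖R_L = 38750 Ω.
Below node A the resistance is R2 + (R3‖R_L) = 114200 Ω, so V_A = 38.1 × 114200/114400 = 38.05 V.
Then V_B = V_A × (R3‖R_L)/(R2 + R3‖R_L) = 38.05 × 38750/114200 = 12.9 V.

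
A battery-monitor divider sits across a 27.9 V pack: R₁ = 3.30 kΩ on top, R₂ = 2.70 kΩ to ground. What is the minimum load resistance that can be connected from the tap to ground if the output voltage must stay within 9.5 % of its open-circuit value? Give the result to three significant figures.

Output resistance R_th = R₁‖R₂ = (3.30 × 2.70)/6.000 = 1.485 kΩ.
The fractional drop is R_th/(R_th + R_L); requiring this ≤ 0.0950 gives R_L ≥ R_th(1/0.0950 − 1) = 1.485 × 9.526 = 14.1 kΩ.

R_L(min) ≈ 14.1 kΩ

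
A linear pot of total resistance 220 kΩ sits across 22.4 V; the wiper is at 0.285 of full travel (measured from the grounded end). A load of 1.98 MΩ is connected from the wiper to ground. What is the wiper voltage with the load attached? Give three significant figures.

V ≈ 6.24 V

The wiper splits the pot into (1−α)R = 157.3 kΩ above and αR = 62.70 kΩ below.
Lower section ‖ load = 60.78 kΩ.
V_wiper = 22.4 × 60.78/(157.3 + 60.78) = 6.24 V.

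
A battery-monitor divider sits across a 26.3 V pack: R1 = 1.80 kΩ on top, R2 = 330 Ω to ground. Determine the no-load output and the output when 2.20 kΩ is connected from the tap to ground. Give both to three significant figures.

Unloaded: 4.07 V; loaded: 3.62 V

Open-circuit: V = 26.3 × 330/(1800 + 330) = 4.07 V.
With the load, R2 becomes R2‖R_L = 287.0 Ω, so V = 26.3 × 287.0/2087 = 3.62 V.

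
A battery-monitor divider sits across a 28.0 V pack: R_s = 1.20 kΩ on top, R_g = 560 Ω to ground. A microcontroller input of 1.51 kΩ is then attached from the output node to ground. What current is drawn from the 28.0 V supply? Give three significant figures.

R_g‖R_L = 408.5 Ω, so the source sees R_s + R_g‖R_L = 1609 Ω.
I = 28.0 V / 1609 Ω = 17.4 mA.

I ≈ 17.4 mA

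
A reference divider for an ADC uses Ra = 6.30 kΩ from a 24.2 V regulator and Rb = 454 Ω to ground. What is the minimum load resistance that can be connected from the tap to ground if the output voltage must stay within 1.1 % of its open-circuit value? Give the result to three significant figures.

R_L(min) ≈ 38.1 kΩ

Output resistance R_th = Ra‖Rb = (6300 × 454)/6754 = 423.5 Ω.
The fractional drop is R_th/(R_th + R_L); requiring this ≤ 0.0110 gives R_L ≥ R_th(1/0.0110 − 1) = 423.5 × 89.91 = 38.1 kΩ.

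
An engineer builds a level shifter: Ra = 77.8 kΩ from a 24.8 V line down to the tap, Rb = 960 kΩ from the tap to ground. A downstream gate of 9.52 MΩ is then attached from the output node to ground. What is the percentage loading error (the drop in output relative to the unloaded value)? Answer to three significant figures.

0.750 %

The divider's output (Thévenin) resistance is Ra‖Rb = 71.97 kΩ.
Fractional drop under load = R_th/(R_th + R_L) = 71.97 / (71.97 + 9520) = 0.007503.
So the output falls by 0.750 %.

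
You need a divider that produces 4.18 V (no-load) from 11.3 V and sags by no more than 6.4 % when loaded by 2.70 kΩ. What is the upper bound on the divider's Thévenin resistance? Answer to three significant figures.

Loading drop = R_th/(R_th + R_L) ≤ 0.0640, so R_th ≤ R_L · ε/(1−ε) = 2.70 kΩ × 0.0640/0.9360 = 185 Ω.

R_th ≤ 185 Ω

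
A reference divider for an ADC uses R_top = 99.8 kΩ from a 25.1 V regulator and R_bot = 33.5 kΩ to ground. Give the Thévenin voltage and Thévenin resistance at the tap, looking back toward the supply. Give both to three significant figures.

V_th is the open-circuit tap voltage: 25.1 × 33.5/(99.8 + 33.5) = 6.31 V.
With the supply zeroed, R_top and R_bot appear in parallel from the tap: R_th = R_top‖R_bot = (99.8 × 33.5)/133.3 = 25.1 kΩ.

V_th = 6.31 V, R_th = 25.1 kΩ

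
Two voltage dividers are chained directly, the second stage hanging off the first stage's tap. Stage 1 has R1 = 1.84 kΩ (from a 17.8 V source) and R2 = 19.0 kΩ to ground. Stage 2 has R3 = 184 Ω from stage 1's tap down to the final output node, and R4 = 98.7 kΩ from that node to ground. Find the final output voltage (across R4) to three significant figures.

Stage 2 presents R3+R4 = 98880 Ω as a load on stage 1's tap.
Stage 1's lower leg becomes R2‖(R3+R4) = 15940 Ω, so V_mid = 17.8 × 15940/17780 = 15.96 V.
Stage 2 is itself unloaded: V_out = V_mid × R4/(R3+R4) = 15.96 × 98700/98880 = 15.9 V.

V_out ≈ 15.9 V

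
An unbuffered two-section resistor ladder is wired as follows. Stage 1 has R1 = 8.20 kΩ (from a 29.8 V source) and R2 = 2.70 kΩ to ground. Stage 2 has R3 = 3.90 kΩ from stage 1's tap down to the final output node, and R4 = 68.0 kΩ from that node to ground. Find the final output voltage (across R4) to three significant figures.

Stage 2 presents R3+R4 = 71.90 kΩ as a load on stage 1's tap.
Stage 1's lower leg becomes R2‖(R3+R4) = 2.602 kΩ, so V_mid = 29.8 × 2.602/10.80 = 7.179 V.
Stage 2 is itself unloaded: V_out = V_mid × R4/(R3+R4) = 7.179 × 68.0/71.90 = 6.79 V.

V_out ≈ 6.79 V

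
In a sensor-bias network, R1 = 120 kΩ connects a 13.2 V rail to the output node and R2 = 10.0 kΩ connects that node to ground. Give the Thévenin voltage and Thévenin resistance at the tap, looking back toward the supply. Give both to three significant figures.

V_th is the open-circuit tap voltage: 13.2 × 10.0/(120 + 10.0) = 1.02 V.
With the supply zeroed, R1 and R2 appear in parallel from the tap: R_th = R1‖R2 = (120 × 10.0)/130.0 = 9.23 kΩ.

V_th = 1.02 V, R_th = 9.23 kΩ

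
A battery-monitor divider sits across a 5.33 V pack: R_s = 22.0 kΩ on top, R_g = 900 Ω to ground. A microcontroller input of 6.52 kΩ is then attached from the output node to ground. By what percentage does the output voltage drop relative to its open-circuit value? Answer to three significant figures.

11.7 %

Unloaded V = 5.33 × 900/22900 = 0.20948 V.
Loaded: R_g‖R_L = 790.8 Ω, giving V = 5.33 × 790.8/22790 = 0.18495 V.
Drop = (0.20948 − 0.18495) / 0.20948 = 11.7 %.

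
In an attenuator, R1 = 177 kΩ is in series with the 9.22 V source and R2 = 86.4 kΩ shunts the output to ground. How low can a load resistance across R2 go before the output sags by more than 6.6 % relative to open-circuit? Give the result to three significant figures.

R_L(min) ≈ 822 kΩ

Output resistance R_th = R1‖R2 = (177 × 86.4)/263.4 = 58.06 kΩ.
The fractional drop is R_th/(R_th + R_L); requiring this ≤ 0.0660 gives R_L ≥ R_th(1/0.0660 − 1) = 58.06 × 14.15 = 822 kΩ.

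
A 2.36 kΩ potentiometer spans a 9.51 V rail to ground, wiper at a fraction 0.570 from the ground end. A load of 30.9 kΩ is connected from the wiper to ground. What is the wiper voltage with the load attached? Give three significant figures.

The wiper splits the pot into (1−α)R = 1.015 kΩ above and αR = 1.345 kΩ below.
Lower section ‖ load = 1.289 kΩ.
V_wiper = 9.51 × 1.289/(1.015 + 1.289) = 5.32 V.

V ≈ 5.32 V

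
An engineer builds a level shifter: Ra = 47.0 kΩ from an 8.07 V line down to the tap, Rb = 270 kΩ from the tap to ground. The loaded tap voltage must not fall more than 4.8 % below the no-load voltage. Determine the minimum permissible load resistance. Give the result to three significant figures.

Output resistance R_th = Ra‖Rb = (47.0 × 270)/317.0 = 40.03 kΩ.
The fractional drop is R_th/(R_th + R_L); requiring this ≤ 0.0480 gives R_L ≥ R_th(1/0.0480 − 1) = 40.03 × 19.83 = 794 kΩ.

R_L(min) ≈ 794 kΩ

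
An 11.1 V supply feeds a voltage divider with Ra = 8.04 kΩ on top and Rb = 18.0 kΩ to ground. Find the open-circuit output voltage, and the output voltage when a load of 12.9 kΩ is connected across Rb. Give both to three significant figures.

Open-circuit: V = 11.1 × 18.0/(8.04 + 18.0) = 7.67 V.
With the load, Rb becomes Rb‖R_L = 7.515 kΩ, so V = 11.1 × 7.515/15.55 = 5.36 V.

Unloaded: 7.67 V; loaded: 5.36 V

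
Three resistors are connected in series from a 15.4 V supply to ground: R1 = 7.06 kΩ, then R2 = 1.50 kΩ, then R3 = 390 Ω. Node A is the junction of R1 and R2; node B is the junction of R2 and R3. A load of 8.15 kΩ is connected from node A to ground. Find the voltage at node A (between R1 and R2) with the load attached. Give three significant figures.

V ≈ 2.75 V

Below node A the series string R2+R3 = 1890 Ω sits in parallel with the 8150 Ω load: 1534 Ω.
V_A = 15.4 × 1534/(7060 + 1534) = 2.75 V.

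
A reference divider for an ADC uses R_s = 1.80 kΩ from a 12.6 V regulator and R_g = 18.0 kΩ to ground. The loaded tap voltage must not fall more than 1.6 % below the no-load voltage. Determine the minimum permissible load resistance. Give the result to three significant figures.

Output resistance R_th = R_s‖R_g = (1.80 × 18.0)/19.80 = 1.636 kΩ.
The fractional drop is R_th/(R_th + R_L); requiring this ≤ 0.0160 gives R_L ≥ R_th(1/0.0160 − 1) = 1.636 × 61.50 = 101 kΩ.

R_L(min) ≈ 101 kΩ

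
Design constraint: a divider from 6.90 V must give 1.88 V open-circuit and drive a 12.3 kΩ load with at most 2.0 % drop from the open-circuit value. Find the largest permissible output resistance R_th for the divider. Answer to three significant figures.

R_th ≤ 251 Ω

Loading drop = R_th/(R_th + R_L) ≤ 0.0200, so R_th ≤ R_L · ε/(1−ε) = 12.3 kΩ × 0.0200/0.9800 = 251 Ω.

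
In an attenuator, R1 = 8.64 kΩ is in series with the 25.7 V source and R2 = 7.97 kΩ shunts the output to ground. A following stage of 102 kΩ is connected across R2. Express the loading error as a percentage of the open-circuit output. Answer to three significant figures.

3.91 %

The divider's output (Thévenin) resistance is R1‖R2 = 4.146 kΩ.
Fractional drop under load = R_th/(R_th + R_L) = 4.146 / (4.146 + 102) = 0.03906.
So the output falls by 3.91 %.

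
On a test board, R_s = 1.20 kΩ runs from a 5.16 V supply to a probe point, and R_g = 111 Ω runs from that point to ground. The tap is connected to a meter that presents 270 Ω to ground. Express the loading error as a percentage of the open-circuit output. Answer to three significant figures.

The divider's output (Thévenin) resistance is R_s‖R_g = 101.6 Ω.
Fractional drop under load = R_th/(R_th + R_L) = 101.6 / (101.6 + 270) = 0.2734.
So the output falls by 27.3 %.

27.3 %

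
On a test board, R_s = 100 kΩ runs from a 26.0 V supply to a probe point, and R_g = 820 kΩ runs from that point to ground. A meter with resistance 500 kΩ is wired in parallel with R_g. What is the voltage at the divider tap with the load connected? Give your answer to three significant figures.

V_out ≈ 19.7 V

The load sits in parallel with R_g: R_g‖R_L = (820 × 500) / (820 + 500) = 310.6 kΩ.
V_out = 26.0 × 310.6 / (100 + 310.6) = 26.0 × 310.6/410.6 = 19.7 V.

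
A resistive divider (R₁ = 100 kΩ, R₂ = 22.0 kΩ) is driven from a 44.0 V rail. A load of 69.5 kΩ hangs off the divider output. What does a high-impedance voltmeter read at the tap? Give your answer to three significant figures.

V_out ≈ 6.30 V

The load sits in parallel with R₂: R₂‖R_L = (22.0 × 69.5) / (22.0 + 69.5) = 16.71 kΩ.
V_out = 44.0 × 16.71 / (100 + 16.71) = 44.0 × 16.71/116.7 = 6.30 V.
(Unloaded it would have been 7.93 V.)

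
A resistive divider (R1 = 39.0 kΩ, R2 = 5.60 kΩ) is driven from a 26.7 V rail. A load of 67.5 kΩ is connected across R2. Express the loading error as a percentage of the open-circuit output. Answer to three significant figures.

6.76 %

The divider's output (Thévenin) resistance is R1‖R2 = 4.897 kΩ.
Fractional drop under load = R_th/(R_th + R_L) = 4.897 / (4.897 + 67.5) = 0.06764.
So the output falls by 6.76 %.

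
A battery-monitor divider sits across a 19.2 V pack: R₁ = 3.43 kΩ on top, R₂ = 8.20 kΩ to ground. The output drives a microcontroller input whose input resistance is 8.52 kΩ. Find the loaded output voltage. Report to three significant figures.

V_out ≈ 10.5 V

The load sits in parallel with R₂: R₂‖R_L = (8.20 × 8.52) / (8.20 + 8.52) = 4.178 kΩ.
V_out = 19.2 × 4.178 / (3.43 + 4.178) = 19.2 × 4.178/7.608 = 10.5 V.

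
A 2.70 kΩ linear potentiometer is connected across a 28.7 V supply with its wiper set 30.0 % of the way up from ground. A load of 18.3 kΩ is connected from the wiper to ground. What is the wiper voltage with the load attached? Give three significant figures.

The wiper splits the pot into (1−α)R = 1890 Ω above and αR = 810.0 Ω below.
Lower section ‖ load = 775.7 Ω.
V_wiper = 28.7 × 775.7/(1890 + 775.7) = 8.35 V.

V ≈ 8.35 V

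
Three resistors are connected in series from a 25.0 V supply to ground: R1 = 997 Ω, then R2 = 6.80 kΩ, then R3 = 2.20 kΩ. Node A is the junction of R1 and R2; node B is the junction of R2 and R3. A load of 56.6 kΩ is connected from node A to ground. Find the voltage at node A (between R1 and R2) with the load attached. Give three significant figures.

V ≈ 22.2 V

Below node A the series string R2+R3 = 9000 Ω sits in parallel with the 56600 Ω load: 7765 Ω.
V_A = 25.0 × 7765/(997 + 7765) = 22.2 V.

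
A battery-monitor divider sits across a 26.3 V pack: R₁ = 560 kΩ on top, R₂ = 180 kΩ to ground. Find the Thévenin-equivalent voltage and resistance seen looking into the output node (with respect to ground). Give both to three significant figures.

V_th is the open-circuit tap voltage: 26.3 × 180/(560 + 180) = 6.40 V.
With the supply zeroed, R₁ and R₂ appear in parallel from the tap: R_th = R₁‖R₂ = (560 × 180)/740.0 = 136 kΩ.

V_th = 6.40 V, R_th = 136 kΩ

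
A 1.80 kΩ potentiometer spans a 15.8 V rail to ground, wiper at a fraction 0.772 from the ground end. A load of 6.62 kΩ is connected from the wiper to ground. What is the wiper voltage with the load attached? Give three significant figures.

V ≈ 11.6 V

The wiper splits the pot into (1−α)R = 410.4 Ω above and αR = 1390 Ω below.
Lower section ‖ load = 1149 Ω.
V_wiper = 15.8 × 1149/(410.4 + 1149) = 11.6 V.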